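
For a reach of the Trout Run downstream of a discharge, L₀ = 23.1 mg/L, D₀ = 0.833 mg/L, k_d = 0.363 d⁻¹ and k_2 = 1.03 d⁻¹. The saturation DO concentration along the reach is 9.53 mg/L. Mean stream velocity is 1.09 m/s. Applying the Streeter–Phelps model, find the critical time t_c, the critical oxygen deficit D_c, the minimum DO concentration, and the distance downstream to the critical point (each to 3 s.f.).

At the critical point dD/dt = 0, so k_d L₀ e^(−k_d t) = k_2 D. Substituting D(t) from the Streeter–Phelps equation and solving for t gives
t_c = ln[(k_2/k_d)(1 − D₀(k_2−k_d)/(k_d L₀))] / (k_2−k_d).
Here k_2−k_d = 0.6670 d⁻¹ and 1 − D₀(k_2−k_d)/(k_d L₀) = 1 − 0.833×0.6670/(0.363×23.1) = 0.9337, so
t_c = ln(2.837 × 0.9337) / 0.6670 = 0.9744 / 0.6670 = 1.461 d.
L(t_c) = L₀ e^(−k_d t_c) = 23.1 × 0.5884 = 13.59 mg/L, and at the critical point k_2 D_c = k_d L, so D_c = (0.363/1.03) × 13.59 = 4.791 mg/L.
Minimum DO = C_s − D_c = 9.53 − 4.791 = 4.739 mg/L.
x_c = v t_c = 1.09 m/s × 1.461 d × 86400 s/d = 137600 m ≈ 138 km.

t_c ≈ 1.46 d; D_c ≈ 4.79 mg/L; min DO ≈ 4.74 mg/L; x_c ≈ 138 km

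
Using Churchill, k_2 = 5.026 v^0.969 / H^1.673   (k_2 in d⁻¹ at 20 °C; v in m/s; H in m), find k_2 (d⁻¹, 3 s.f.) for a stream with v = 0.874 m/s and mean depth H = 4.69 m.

k_2 = 5.026 × 0.874^0.969 / 4.69^1.673 = 5.026 × 0.8777 / 13.27 = 0.3324 d⁻¹.

k_2 ≈ 0.332 d⁻¹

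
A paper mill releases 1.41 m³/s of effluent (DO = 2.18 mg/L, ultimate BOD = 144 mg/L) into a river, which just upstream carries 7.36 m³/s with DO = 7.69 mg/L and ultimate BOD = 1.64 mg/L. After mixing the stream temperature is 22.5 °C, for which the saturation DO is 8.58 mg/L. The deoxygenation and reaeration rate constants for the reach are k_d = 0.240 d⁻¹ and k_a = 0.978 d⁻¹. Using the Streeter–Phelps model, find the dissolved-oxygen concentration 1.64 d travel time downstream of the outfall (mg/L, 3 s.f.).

DO ≈ 4.45 mg/L

Mixed DO = (7.36×7.69 + 1.41×2.18)/(7.36+1.41) = 59.67/8.770 = 6.804 mg/L.
Mixed L₀ = (7.36×1.64 + 1.41×144)/(8.770) = 215.1/8.770 = 24.53 mg/L.
Initial deficit D₀ = C_s − DO₀ = 8.58 − 6.804 = 1.776 mg/L.
D(1.64) = [0.240×24.53/(0.978−0.240)](e^(−0.240×1.64) − e^(−0.978×1.64)) + 1.776 e^(−0.978×1.64)
= 7.977 × (0.6746 − 0.2011) + 1.776 × 0.2011 = 4.134 mg/L.
DO = 8.58 − 4.134 = 4.446 mg/L.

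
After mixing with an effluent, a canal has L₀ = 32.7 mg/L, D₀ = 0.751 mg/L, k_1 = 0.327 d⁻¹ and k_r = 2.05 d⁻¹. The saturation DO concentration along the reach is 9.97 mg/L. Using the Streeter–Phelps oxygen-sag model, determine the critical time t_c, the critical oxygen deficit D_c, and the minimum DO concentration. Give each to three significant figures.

t_c ≈ 0.991 d; D_c ≈ 3.77 mg/L; min DO ≈ 6.20 mg/L

At the critical point dD/dt = 0, so k_1 L₀ e^(−k_1 t) = k_r D. Substituting D(t) from the Streeter–Phelps equation and solving for t gives
t_c = ln[(k_r/k_1)(1 − D₀(k_r−k_1)/(k_1 L₀))] / (k_r−k_1).
Here k_r−k_1 = 1.723 d⁻¹ and 1 − D₀(k_r−k_1)/(k_1 L₀) = 1 − 0.751×1.723/(0.327×32.7) = 0.8790, so
t_c = ln(6.269 × 0.8790) / 1.723 = 1.707 / 1.723 = 0.9905 d.
L(t_c) = L₀ e^(−k_1 t_c) = 32.7 × 0.7233 = 23.65 mg/L, and at the critical point k_r D_c = k_1 L, so D_c = (0.327/2.05) × 23.65 = 3.773 mg/L.
Minimum DO = C_s − D_c = 9.97 − 3.773 = 6.197 mg/L.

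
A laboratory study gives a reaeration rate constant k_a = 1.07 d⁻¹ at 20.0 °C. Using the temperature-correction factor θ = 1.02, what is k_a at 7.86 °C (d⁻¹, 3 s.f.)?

k_a ≈ 0.841 d⁻¹

k_a(T₂) = k_a(T₁) · θ^(T₂−T₁) = 1.07 × 1.02^(7.86−20.0)
= 1.07 × 1.02^-12.1 = 1.07 × 0.7863 = 0.8414 d⁻¹.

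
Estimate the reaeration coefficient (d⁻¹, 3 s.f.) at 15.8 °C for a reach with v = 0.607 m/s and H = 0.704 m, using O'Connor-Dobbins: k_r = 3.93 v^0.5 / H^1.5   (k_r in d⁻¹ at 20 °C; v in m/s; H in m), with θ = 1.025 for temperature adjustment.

k_r(20) = 3.93 × 0.607^0.5 / 0.704^1.5 = 3.93 × 0.7791 / 0.5907 = 5.184 d⁻¹.
k_r(15.8) = 5.184 × 1.025^(15.8−20) = 5.184 × 0.9015 = 4.673 d⁻¹.

k_r ≈ 4.67 d⁻¹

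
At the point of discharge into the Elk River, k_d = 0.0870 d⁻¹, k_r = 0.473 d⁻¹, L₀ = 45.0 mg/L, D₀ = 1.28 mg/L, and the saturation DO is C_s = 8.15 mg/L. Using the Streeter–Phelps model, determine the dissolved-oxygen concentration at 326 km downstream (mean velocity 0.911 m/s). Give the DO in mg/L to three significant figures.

DO ≈ 2.33 mg/L

Travel time t = x/v = 326 km / (0.911 m/s) = 326000 m / 0.911 m/s = 357800 s = 4.142 d.
k_d L₀/(k_r−k_d) = 0.0870×45.0/(0.473−0.0870) = 3.915/0.3860 = 10.14 mg/L.
e^(−k_d t) = e^(−0.0870×4.142) = 0.6974; e^(−k_r t) = e^(−0.473×4.142) = 0.1410.
D = 10.14 × (0.6974 − 0.1410) + 1.28 × 0.1410 = 5.644 + 0.1805 = 5.824 mg/L.
DO = C_s − D = 8.15 − 5.824 = 2.326 mg/L.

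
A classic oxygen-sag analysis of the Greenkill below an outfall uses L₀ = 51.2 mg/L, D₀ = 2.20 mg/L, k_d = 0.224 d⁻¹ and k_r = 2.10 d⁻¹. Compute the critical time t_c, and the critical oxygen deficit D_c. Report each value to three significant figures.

t_c ≈ 0.955 d; D_c ≈ 4.41 mg/L

With k_r/k_d = 9.375 and 1 − D₀(k_r−k_d)/(k_d L₀) = 0.6401,
t_c = ln(9.375 × 0.6401) / (2.10 − 0.224) = ln(6.001) / 1.876 = 1.792/1.876 = 0.9552 d.
D_c = (k_d/k_r) L₀ e^(−k_d t_c) = (0.224/2.10) × 51.2 × e^(−0.224×0.9552) = 0.1067 × 51.2 × 0.8074 = 4.409 mg/L.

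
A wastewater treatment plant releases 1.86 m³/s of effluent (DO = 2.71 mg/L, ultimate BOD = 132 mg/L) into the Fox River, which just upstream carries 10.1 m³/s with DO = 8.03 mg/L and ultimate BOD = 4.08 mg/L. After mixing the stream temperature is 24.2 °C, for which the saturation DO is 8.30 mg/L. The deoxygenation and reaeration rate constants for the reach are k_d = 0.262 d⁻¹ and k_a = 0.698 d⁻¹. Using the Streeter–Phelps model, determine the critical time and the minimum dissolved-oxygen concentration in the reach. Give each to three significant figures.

t_c ≈ 2.07 d; minimum DO ≈ 3.06 mg/L

Mixed DO = (10.1×8.03 + 1.86×2.71)/(10.1+1.86) = 86.14/11.96 = 7.203 mg/L.
Mixed L₀ = (10.1×4.08 + 1.86×132)/(11.96) = 286.7/11.96 = 23.97 mg/L.
Initial deficit D₀ = C_s − DO₀ = 8.30 − 7.203 = 1.097 mg/L.
t_c = (1/0.4360) ln[(0.698/0.262)(1 − 1.097×0.4360/(0.262×23.97))] = 2.294 × ln(2.461) = 2.066 d.
D_c = (0.262/0.698) × 23.97 × e^(−0.262×2.066) = 0.3754 × 23.97 × 0.5820 = 5.238 mg/L.
Minimum DO = 8.30 − 5.238 = 3.062 mg/L.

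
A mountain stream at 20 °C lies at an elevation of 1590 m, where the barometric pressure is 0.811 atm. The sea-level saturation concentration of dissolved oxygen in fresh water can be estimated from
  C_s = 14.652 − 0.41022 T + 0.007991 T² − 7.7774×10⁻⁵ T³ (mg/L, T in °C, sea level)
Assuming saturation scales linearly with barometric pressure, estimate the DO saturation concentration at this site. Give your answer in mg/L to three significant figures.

C_s ≈ 7.32 mg/L

At sea level: C_s = 14.652 − 0.41022×20 + 0.007991×20² − 7.7774×10⁻⁵×20³ = 9.022 mg/L.
Pressure correction: C_s' = 9.022 × 0.811 = 7.317 mg/L.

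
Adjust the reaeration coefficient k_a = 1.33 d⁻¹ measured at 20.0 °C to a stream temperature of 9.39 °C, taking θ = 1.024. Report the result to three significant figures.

k_a ≈ 1.03 d⁻¹

k_a(T₂) = k_a(T₁) · θ^(T₂−T₁) = 1.33 × 1.024^(9.39−20.0)
= 1.33 × 1.024^-10.6 = 1.33 × 0.7775 = 1.034 d⁻¹.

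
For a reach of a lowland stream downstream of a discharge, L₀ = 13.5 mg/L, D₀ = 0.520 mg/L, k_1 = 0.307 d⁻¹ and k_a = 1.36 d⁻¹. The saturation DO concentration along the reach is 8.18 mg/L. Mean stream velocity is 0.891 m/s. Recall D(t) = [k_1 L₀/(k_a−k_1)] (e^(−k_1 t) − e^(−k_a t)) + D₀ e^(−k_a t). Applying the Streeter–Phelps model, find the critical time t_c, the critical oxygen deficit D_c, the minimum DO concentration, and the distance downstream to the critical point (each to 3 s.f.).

At the critical point dD/dt = 0, so k_1 L₀ e^(−k_1 t) = k_a D. Substituting D(t) from the Streeter–Phelps equation and solving for t gives
t_c = ln[(k_a/k_1)(1 − D₀(k_a−k_1)/(k_1 L₀))] / (k_a−k_1).
Here k_a−k_1 = 1.053 d⁻¹ and 1 − D₀(k_a−k_1)/(k_1 L₀) = 1 − 0.520×1.053/(0.307×13.5) = 0.8679, so
t_c = ln(4.430 × 0.8679) / 1.053 = 1.347 / 1.053 = 1.279 d.
L(t_c) = L₀ e^(−k_1 t_c) = 13.5 × 0.6753 = 9.116 mg/L, and at the critical point k_a D_c = k_1 L, so D_c = (0.307/1.36) × 9.116 = 2.058 mg/L.
Minimum DO = C_s − D_c = 8.18 − 2.058 = 6.122 mg/L.
x_c = v t_c = 0.891 m/s × 1.279 d × 86400 s/d = 98450 m ≈ 98.5 km.

t_c ≈ 1.28 d; D_c ≈ 2.06 mg/L; min DO ≈ 6.12 mg/L; x_c ≈ 98.5 km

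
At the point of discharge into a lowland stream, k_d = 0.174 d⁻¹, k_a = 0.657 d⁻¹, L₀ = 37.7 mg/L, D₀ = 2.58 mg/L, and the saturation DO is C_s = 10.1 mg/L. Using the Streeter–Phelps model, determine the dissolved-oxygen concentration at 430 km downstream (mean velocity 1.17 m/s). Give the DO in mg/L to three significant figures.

Travel time t = x/v = 430 km / (1.17 m/s) = 430000 m / 1.17 m/s = 367500 s = 4.254 d.
k_d L₀/(k_a−k_d) = 0.174×37.7/(0.657−0.174) = 6.560/0.4830 = 13.58 mg/L.
e^(−k_d t) = e^(−0.174×4.254) = 0.4770; e^(−k_a t) = e^(−0.657×4.254) = 0.06113.
D = 13.58 × (0.4770 − 0.06113) + 2.58 × 0.06113 = 5.649 + 0.1577 = 5.806 mg/L.
DO = C_s − D = 10.1 − 5.806 = 4.294 mg/L.

DO ≈ 4.29 mg/L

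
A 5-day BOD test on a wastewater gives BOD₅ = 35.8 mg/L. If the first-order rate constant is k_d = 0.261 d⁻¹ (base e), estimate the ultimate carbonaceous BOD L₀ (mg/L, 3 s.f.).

BOD₅ = L₀(1 − e^(−5k_d)) ⇒ L₀ = BOD₅ / (1 − e^(−5×0.261))
= 35.8 / (1 − 0.2712) = 35.8 / 0.7288 = 49.12 mg/L.

L₀ ≈ 49.1 mg/L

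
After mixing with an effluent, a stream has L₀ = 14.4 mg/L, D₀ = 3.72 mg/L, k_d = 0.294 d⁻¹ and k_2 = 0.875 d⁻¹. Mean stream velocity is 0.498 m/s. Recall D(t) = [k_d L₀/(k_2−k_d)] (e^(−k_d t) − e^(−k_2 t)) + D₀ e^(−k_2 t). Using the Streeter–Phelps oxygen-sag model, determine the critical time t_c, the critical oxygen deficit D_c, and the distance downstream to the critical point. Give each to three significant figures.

t_c ≈ 0.648 d; D_c ≈ 4.00 mg/L; x_c ≈ 27.9 km

With k_2/k_d = 2.976 and 1 − D₀(k_2−k_d)/(k_d L₀) = 0.4895,
t_c = ln(2.976 × 0.4895) / (0.875 − 0.294) = ln(1.457) / 0.5810 = 0.3762/0.5810 = 0.6476 d.
L(t_c) = L₀ e^(−k_d t_c) = 14.4 × 0.8266 = 11.90 mg/L, and at the critical point k_2 D_c = k_d L, so D_c = (0.294/0.875) × 11.90 = 4.000 mg/L.
x_c = v t_c = 0.498 m/s × 0.6476 d × 86400 s/d = 27860 m ≈ 27.9 km.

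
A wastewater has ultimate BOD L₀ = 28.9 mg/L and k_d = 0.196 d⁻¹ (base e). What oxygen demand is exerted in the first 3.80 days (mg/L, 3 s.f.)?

y_t = L₀(1 − e^(−k_d t)) = 28.9 × (1 − e^(−0.196×3.80))
= 28.9 × (1 − 0.4748) = 28.9 × 0.5252 = 15.18 mg/L.

y ≈ 15.2 mg/L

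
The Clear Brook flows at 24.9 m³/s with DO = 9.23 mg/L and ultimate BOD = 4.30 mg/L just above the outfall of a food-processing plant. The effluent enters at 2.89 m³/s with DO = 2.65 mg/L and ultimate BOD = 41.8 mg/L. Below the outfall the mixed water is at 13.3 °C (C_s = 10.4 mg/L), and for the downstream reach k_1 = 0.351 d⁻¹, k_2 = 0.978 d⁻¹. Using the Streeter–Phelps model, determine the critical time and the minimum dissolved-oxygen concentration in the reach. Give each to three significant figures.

Mixed DO = (24.9×9.23 + 2.89×2.65)/(24.9+2.89) = 237.5/27.79 = 8.546 mg/L.
Mixed L₀ = (24.9×4.30 + 2.89×41.8)/(27.79) = 227.9/27.79 = 8.200 mg/L.
Initial deficit D₀ = C_s − DO₀ = 10.4 − 8.546 = 1.854 mg/L.
t_c = (1/0.6270) ln[(0.978/0.351)(1 − 1.854×0.6270/(0.351×8.200))] = 1.595 × ln(1.661) = 0.8091 d.
D_c = (0.351/0.978) × 8.200 × e^(−0.351×0.8091) = 0.3589 × 8.200 × 0.7528 = 2.215 mg/L.
Minimum DO = 10.4 − 2.215 = 8.185 mg/L.

t_c ≈ 0.809 d; minimum DO ≈ 8.18 mg/L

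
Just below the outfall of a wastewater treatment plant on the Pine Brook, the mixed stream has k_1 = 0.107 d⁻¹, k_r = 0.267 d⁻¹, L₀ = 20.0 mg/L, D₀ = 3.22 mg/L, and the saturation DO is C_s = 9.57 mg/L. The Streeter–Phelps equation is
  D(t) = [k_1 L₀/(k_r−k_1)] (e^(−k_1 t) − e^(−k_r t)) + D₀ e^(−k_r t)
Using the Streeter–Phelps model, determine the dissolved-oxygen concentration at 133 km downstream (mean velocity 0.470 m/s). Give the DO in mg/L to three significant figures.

DO ≈ 4.38 mg/L

Travel time t = x/v = 133 km / (0.470 m/s) = 133000 m / 0.470 m/s = 283000 s = 3.275 d.
k_1 L₀/(k_r−k_1) = 0.107×20.0/(0.267−0.107) = 2.140/0.1600 = 13.37 mg/L.
e^(−k_1 t) = e^(−0.107×3.275) = 0.7044; e^(−k_r t) = e^(−0.267×3.275) = 0.4171.
D = 13.37 × (0.7044 − 0.4171) + 3.22 × 0.4171 = 3.843 + 1.343 = 5.186 mg/L.
DO = C_s − D = 9.57 − 5.186 = 4.384 mg/L.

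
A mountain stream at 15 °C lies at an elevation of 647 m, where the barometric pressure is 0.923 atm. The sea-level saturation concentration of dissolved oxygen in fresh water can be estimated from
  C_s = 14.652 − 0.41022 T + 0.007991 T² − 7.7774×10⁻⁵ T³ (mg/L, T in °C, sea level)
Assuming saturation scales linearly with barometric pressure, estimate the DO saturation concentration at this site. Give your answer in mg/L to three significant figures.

At sea level: C_s = 14.652 − 0.41022×15 + 0.007991×15² − 7.7774×10⁻⁵×15³ = 10.03 mg/L.
Pressure correction: C_s' = 10.03 × 0.923 = 9.262 mg/L.

C_s ≈ 9.26 mg/L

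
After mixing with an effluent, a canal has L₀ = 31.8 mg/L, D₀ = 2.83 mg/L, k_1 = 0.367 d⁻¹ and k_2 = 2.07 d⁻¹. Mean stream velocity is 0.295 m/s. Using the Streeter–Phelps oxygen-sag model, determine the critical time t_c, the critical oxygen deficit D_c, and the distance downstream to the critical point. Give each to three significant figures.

t_c ≈ 0.703 d; D_c ≈ 4.36 mg/L; x_c ≈ 17.9 km

With k_2/k_1 = 5.640 and 1 − D₀(k_2−k_1)/(k_1 L₀) = 0.5870,
t_c = ln(5.640 × 0.5870) / (2.07 − 0.367) = ln(3.311) / 1.703 = 1.197/1.703 = 0.7030 d.
D_c = (k_1/k_2) L₀ e^(−k_1 t_c) = (0.367/2.07) × 31.8 × e^(−0.367×0.7030) = 0.1773 × 31.8 × 0.7726 = 4.356 mg/L.
x_c = v t_c = 0.295 m/s × 0.7030 d × 86400 s/d = 17920 m ≈ 17.9 km.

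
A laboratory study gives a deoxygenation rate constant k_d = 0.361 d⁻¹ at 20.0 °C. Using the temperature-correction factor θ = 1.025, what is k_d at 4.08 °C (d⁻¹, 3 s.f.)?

k_d(T₂) = k_d(T₁) · θ^(T₂−T₁) = 0.361 × 1.025^(4.08−20.0)
= 0.361 × 1.025^-15.9 = 0.361 × 0.6750 = 0.2437 d⁻¹.

k_d ≈ 0.244 d⁻¹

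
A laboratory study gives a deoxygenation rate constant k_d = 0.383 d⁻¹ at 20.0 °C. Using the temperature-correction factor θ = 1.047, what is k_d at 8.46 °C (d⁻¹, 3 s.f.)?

k_d ≈ 0.225 d⁻¹

k_d(T₂) = k_d(T₁) · θ^(T₂−T₁) = 0.383 × 1.047^(8.46−20.0)
= 0.383 × 1.047^-11.5 = 0.383 × 0.5886 = 0.2254 d⁻¹.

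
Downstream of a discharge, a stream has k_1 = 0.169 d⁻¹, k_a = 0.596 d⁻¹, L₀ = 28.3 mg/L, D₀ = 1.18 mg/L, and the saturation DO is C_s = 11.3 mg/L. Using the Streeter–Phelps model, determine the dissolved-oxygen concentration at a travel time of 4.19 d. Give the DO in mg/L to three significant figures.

DO ≈ 6.61 mg/L

k_1 L₀/(k_a−k_1) = 0.169×28.3/(0.596−0.169) = 4.783/0.4270 = 11.20 mg/L.
e^(−k_1 t) = e^(−0.169×4.190) = 0.4926; e^(−k_a t) = e^(−0.596×4.190) = 0.08231.
D = 11.20 × (0.4926 − 0.08231) + 1.18 × 0.08231 = 4.595 + 0.09713 = 4.692 mg/L.
DO = C_s − D = 11.3 − 4.692 = 6.608 mg/L.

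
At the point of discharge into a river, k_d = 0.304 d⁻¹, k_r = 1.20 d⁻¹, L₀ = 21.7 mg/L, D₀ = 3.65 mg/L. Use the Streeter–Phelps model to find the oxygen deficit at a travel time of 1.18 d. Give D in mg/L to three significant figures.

k_d L₀/(k_r−k_d) = 0.304×21.7/(1.20−0.304) = 6.597/0.8960 = 7.363 mg/L.
e^(−k_d t) = e^(−0.304×1.180) = 0.6986; e^(−k_r t) = e^(−1.20×1.180) = 0.2427.
D = 7.363 × (0.6986 − 0.2427) + 3.65 × 0.2427 = 3.356 + 0.8858 = 4.242 mg/L.

D ≈ 4.24 mg/L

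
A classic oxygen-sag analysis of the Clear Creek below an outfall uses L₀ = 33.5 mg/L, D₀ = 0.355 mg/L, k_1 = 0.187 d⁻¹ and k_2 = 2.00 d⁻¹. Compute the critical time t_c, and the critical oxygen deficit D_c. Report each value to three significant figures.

t_c ≈ 1.25 d; D_c ≈ 2.48 mg/L

At the critical point dD/dt = 0, so k_1 L₀ e^(−k_1 t) = k_2 D. Substituting D(t) from the Streeter–Phelps equation and solving for t gives
t_c = ln[(k_2/k_1)(1 − D₀(k_2−k_1)/(k_1 L₀))] / (k_2−k_1).
Here k_2−k_1 = 1.813 d⁻¹ and 1 − D₀(k_2−k_1)/(k_1 L₀) = 1 − 0.355×1.813/(0.187×33.5) = 0.8973, so
t_c = ln(10.70 × 0.8973) / 1.813 = 2.261 / 1.813 = 1.247 d.
L(t_c) = L₀ e^(−k_1 t_c) = 33.5 × 0.7920 = 26.53 mg/L, and at the critical point k_2 D_c = k_1 L, so D_c = (0.187/2.00) × 26.53 = 2.481 mg/L.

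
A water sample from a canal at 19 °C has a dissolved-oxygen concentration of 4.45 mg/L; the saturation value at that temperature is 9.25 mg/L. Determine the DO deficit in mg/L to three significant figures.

D = C_s − C = 9.25 − 4.45 = 4.80 mg/L.

D ≈ 4.80 mg/L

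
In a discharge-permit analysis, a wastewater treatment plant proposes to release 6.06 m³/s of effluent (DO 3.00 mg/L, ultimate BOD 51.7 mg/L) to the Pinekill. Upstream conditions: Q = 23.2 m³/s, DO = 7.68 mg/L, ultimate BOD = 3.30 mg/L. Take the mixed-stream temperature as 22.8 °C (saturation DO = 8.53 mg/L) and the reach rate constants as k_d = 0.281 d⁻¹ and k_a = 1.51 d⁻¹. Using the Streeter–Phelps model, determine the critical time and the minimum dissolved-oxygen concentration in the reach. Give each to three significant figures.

t_c ≈ 0.628 d; minimum DO ≈ 6.45 mg/L

Mixed DO = (23.2×7.68 + 6.06×3.00)/(23.2+6.06) = 196.4/29.26 = 6.711 mg/L.
Mixed L₀ = (23.2×3.30 + 6.06×51.7)/(29.26) = 389.9/29.26 = 13.32 mg/L.
Initial deficit D₀ = C_s − DO₀ = 8.53 − 6.711 = 1.819 mg/L.
t_c = (1/1.229) ln[(1.51/0.281)(1 − 1.819×1.229/(0.281×13.32))] = 0.8137 × ln(2.165) = 0.6284 d.
D_c = (0.281/1.51) × 13.32 × e^(−0.281×0.6284) = 0.1861 × 13.32 × 0.8381 = 2.078 mg/L.
Minimum DO = 8.53 − 2.078 = 6.452 mg/L.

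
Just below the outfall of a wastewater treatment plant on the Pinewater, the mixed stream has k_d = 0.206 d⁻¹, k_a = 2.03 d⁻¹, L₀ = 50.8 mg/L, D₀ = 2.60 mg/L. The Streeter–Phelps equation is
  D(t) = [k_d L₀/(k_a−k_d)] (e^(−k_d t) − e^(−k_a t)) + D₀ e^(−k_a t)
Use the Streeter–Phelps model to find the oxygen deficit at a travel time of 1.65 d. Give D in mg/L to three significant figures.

k_d L₀/(k_a−k_d) = 0.206×50.8/(2.03−0.206) = 10.46/1.824 = 5.737 mg/L.
e^(−k_d t) = e^(−0.206×1.650) = 0.7118; e^(−k_a t) = e^(−2.03×1.650) = 0.03510.
D = 5.737 × (0.7118 − 0.03510) + 2.60 × 0.03510 = 3.883 + 0.09126 = 3.974 mg/L.

D ≈ 3.97 mg/L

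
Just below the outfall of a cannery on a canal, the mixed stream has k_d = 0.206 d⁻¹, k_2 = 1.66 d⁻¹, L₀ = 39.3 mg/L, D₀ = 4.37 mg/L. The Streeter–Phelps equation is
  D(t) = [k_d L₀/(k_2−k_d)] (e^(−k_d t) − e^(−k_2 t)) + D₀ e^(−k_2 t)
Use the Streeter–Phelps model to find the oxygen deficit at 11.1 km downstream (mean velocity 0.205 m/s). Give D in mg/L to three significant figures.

Travel time t = x/v = 11.1 km / (0.205 m/s) = 11100 m / 0.205 m/s = 54150 s = 0.6267 d.
k_d L₀/(k_2−k_d) = 0.206×39.3/(1.66−0.206) = 8.096/1.454 = 5.568 mg/L.
e^(−k_d t) = e^(−0.206×0.6267) = 0.8789; e^(−k_2 t) = e^(−1.66×0.6267) = 0.3533.
D = 5.568 × (0.8789 − 0.3533) + 4.37 × 0.3533 = 2.926 + 1.544 = 4.470 mg/L.

D ≈ 4.47 mg/L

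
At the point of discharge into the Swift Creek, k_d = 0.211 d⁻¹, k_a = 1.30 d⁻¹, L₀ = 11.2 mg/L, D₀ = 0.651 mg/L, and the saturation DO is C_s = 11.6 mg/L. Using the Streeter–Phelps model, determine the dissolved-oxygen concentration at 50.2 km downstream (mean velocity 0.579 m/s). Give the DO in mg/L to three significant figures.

DO ≈ 10.3 mg/L

Travel time t = x/v = 50.2 km / (0.579 m/s) = 50200 m / 0.579 m/s = 86700 s = 1.003 d.
k_d L₀/(k_a−k_d) = 0.211×11.2/(1.30−0.211) = 2.363/1.089 = 2.170 mg/L.
e^(−k_d t) = e^(−0.211×1.003) = 0.8092; e^(−k_a t) = e^(−1.30×1.003) = 0.2713.
D = 2.170 × (0.8092 − 0.2713) + 0.651 × 0.2713 = 1.167 + 0.1766 = 1.344 mg/L.
DO = C_s − D = 11.6 − 1.344 = 10.26 mg/L.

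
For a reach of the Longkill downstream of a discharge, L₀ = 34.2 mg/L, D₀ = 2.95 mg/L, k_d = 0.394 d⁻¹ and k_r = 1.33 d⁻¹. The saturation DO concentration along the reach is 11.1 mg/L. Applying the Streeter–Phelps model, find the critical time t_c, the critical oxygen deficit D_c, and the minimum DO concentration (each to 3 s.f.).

With k_r/k_d = 3.376 and 1 − D₀(k_r−k_d)/(k_d L₀) = 0.7951,
t_c = ln(3.376 × 0.7951) / (1.33 − 0.394) = ln(2.684) / 0.9360 = 0.9873/0.9360 = 1.055 d.
D_c = (k_d/k_r) L₀ e^(−k_d t_c) = (0.394/1.33) × 34.2 × e^(−0.394×1.055) = 0.2962 × 34.2 × 0.6600 = 6.686 mg/L.
Minimum DO = C_s − D_c = 11.1 − 6.686 = 4.414 mg/L.

t_c ≈ 1.05 d; D_c ≈ 6.69 mg/L; min DO ≈ 4.41 mg/L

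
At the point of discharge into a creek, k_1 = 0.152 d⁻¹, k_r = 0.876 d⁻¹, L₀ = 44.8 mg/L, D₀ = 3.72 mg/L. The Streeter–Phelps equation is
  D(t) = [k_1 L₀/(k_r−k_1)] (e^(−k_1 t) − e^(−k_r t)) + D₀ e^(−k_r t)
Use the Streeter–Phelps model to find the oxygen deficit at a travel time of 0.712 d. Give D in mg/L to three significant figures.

k_1 L₀/(k_r−k_1) = 0.152×44.8/(0.876−0.152) = 6.810/0.7240 = 9.406 mg/L.
e^(−k_1 t) = e^(−0.152×0.7120) = 0.8974; e^(−k_r t) = e^(−0.876×0.7120) = 0.5360.
D = 9.406 × (0.8974 − 0.5360) + 3.72 × 0.5360 = 3.400 + 1.994 = 5.394 mg/L.

D ≈ 5.39 mg/L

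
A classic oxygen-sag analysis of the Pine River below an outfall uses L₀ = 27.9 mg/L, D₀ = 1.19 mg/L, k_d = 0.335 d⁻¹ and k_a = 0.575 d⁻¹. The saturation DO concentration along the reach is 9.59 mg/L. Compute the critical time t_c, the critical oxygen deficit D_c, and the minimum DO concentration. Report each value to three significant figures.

t_c ≈ 2.12 d; D_c ≈ 7.99 mg/L; min DO ≈ 1.60 mg/L

With k_a/k_d = 1.716 and 1 − D₀(k_a−k_d)/(k_d L₀) = 0.9694,
t_c = ln(1.716 × 0.9694) / (0.575 − 0.335) = ln(1.664) / 0.2400 = 0.5092/0.2400 = 2.122 d.
L(t_c) = L₀ e^(−k_d t_c) = 27.9 × 0.4913 = 13.71 mg/L, and at the critical point k_a D_c = k_d L, so D_c = (0.335/0.575) × 13.71 = 7.985 mg/L.
Minimum DO = C_s − D_c = 9.59 − 7.985 = 1.605 mg/L.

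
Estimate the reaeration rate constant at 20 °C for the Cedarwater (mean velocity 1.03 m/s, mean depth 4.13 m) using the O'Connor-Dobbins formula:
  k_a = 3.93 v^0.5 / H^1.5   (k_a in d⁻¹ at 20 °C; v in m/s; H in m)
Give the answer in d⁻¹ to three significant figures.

k_a ≈ 0.475 d⁻¹

k_a = 3.93 × 1.03^0.5 / 4.13^1.5 = 3.93 × 1.015 / 8.393 = 0.4752 d⁻¹.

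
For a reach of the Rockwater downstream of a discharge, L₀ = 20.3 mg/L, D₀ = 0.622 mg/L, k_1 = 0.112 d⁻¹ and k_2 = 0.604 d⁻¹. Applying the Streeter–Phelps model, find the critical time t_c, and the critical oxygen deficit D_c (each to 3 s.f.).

t_c ≈ 3.13 d; D_c ≈ 2.65 mg/L

At the critical point dD/dt = 0, so k_1 L₀ e^(−k_1 t) = k_2 D. Substituting D(t) from the Streeter–Phelps equation and solving for t gives
t_c = ln[(k_2/k_1)(1 − D₀(k_2−k_1)/(k_1 L₀))] / (k_2−k_1).
Here k_2−k_1 = 0.4920 d⁻¹ and 1 − D₀(k_2−k_1)/(k_1 L₀) = 1 − 0.622×0.4920/(0.112×20.3) = 0.8654, so
t_c = ln(5.393 × 0.8654) / 0.4920 = 1.541 / 0.4920 = 3.131 d.
D_c = (k_1/k_2) L₀ e^(−k_1 t_c) = (0.112/0.604) × 20.3 × e^(−0.112×3.131) = 0.1854 × 20.3 × 0.7042 = 2.651 mg/L.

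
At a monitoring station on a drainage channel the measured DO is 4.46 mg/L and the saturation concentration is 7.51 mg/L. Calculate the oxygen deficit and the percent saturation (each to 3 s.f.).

D ≈ 3.05 mg/L; 59.4 % saturation

D = C_s − C = 7.51 − 4.46 = 3.05 mg/L.
% saturation = 4.46/7.51 × 100 = 59.4 %.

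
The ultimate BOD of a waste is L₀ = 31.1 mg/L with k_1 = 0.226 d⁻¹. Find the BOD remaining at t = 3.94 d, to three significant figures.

L ≈ 12.8 mg/L

L_t = L₀ e^(−k_1 t) = 31.1 × e^(−0.226×3.94) = 31.1 × 0.4105 = 12.77 mg/L.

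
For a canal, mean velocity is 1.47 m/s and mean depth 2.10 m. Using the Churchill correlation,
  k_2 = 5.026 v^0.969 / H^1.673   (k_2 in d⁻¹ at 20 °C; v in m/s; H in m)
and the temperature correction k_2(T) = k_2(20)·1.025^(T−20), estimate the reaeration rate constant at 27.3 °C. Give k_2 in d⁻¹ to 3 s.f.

k_2(20) = 5.026 × 1.47^0.969 / 2.10^1.673 = 5.026 × 1.453 / 3.460 = 2.110 d⁻¹.
k_2(27.3) = 2.110 × 1.025^(27.3−20) = 2.110 × 1.198 = 2.527 d⁻¹.

k_2 ≈ 2.53 d⁻¹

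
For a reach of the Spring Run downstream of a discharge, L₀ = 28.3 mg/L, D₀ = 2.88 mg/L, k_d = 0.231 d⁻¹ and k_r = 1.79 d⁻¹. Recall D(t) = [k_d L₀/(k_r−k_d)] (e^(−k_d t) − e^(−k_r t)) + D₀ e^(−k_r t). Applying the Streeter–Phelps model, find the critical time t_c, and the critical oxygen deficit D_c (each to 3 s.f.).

t_c = [1/(k_r−k_d)] ln[(k_r/k_d)(1 − D₀(k_r−k_d)/(k_d L₀))]
= [1/(1.79−0.231)] ln[(1.79/0.231)(1 − 2.88×1.559/(0.231×28.3))]
= (1/1.559) ln[7.749 × 0.3132] = 0.6414 × ln(2.427) = 0.6414 × 0.8866 = 0.5687 d.
L(t_c) = L₀ e^(−k_d t_c) = 28.3 × 0.8769 = 24.82 mg/L, and at the critical point k_r D_c = k_d L, so D_c = (0.231/1.79) × 24.82 = 3.203 mg/L.

t_c ≈ 0.569 d; D_c ≈ 3.20 mg/L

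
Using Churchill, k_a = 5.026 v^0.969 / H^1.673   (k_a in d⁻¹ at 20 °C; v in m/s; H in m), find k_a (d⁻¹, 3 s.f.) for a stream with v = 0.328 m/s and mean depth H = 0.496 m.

k_a ≈ 5.52 d⁻¹

k_a = 5.026 × 0.328^0.969 / 0.496^1.673 = 5.026 × 0.3395 / 0.3094 = 5.515 d⁻¹.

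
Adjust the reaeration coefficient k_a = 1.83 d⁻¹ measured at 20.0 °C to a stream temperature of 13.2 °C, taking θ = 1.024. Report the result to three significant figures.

k_a(T₂) = k_a(T₁) · θ^(T₂−T₁) = 1.83 × 1.024^(13.2−20.0)
= 1.83 × 1.024^-6.80 = 1.83 × 0.8511 = 1.557 d⁻¹.

k_a ≈ 1.56 d⁻¹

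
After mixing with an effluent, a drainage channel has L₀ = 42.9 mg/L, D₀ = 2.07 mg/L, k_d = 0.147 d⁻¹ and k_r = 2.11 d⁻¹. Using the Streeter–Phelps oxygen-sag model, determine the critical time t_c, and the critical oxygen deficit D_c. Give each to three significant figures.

t_c ≈ 0.830 d; D_c ≈ 2.65 mg/L

With k_r/k_d = 14.35 and 1 − D₀(k_r−k_d)/(k_d L₀) = 0.3557,
t_c = ln(14.35 × 0.3557) / (2.11 − 0.147) = ln(5.105) / 1.963 = 1.630/1.963 = 0.8305 d.
D_c = (k_d/k_r) L₀ e^(−k_d t_c) = (0.147/2.11) × 42.9 × e^(−0.147×0.8305) = 0.06967 × 42.9 × 0.8851 = 2.645 mg/L.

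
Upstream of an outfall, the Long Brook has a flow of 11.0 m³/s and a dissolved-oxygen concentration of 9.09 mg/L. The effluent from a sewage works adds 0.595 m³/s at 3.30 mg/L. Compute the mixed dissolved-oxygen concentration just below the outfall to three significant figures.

Flow-weighted mixing: C = (Q_r C_r + Q_w C_w)/(Q_r + Q_w)
= (11.0×9.09 + 0.595×3.30)/(11.0 + 0.595) = 102.0/11.60 = 8.793 mg/L.

8.79 mg/L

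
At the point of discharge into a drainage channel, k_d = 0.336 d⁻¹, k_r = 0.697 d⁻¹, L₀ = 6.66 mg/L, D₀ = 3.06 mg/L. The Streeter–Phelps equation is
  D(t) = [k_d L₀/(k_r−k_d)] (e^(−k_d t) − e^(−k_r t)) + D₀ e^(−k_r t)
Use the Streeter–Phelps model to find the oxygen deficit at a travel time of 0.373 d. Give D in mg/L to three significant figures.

D ≈ 3.05 mg/L

k_d L₀/(k_r−k_d) = 0.336×6.66/(0.697−0.336) = 2.238/0.3610 = 6.199 mg/L.
e^(−k_d t) = e^(−0.336×0.3730) = 0.8822; e^(−k_r t) = e^(−0.697×0.3730) = 0.7711.
D = 6.199 × (0.8822 − 0.7711) + 3.06 × 0.7711 = 0.6889 + 2.359 = 3.048 mg/L.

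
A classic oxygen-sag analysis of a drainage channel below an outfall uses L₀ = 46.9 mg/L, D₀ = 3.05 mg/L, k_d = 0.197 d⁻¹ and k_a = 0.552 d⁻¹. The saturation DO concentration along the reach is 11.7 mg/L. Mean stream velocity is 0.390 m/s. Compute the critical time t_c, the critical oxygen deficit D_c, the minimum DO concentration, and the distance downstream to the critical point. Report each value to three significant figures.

t_c ≈ 2.55 d; D_c ≈ 10.1 mg/L; min DO ≈ 1.57 mg/L; x_c ≈ 86.0 km

t_c = [1/(k_a−k_d)] ln[(k_a/k_d)(1 − D₀(k_a−k_d)/(k_d L₀))]
= [1/(0.552−0.197)] ln[(0.552/0.197)(1 − 3.05×0.3550/(0.197×46.9))]
= (1/0.3550) ln[2.802 × 0.8828] = 2.817 × ln(2.474) = 2.817 × 0.9057 = 2.551 d.
D_c = (k_d/k_a) L₀ e^(−k_d t_c) = (0.197/0.552) × 46.9 × e^(−0.197×2.551) = 0.3569 × 46.9 × 0.6050 = 10.13 mg/L.
Minimum DO = C_s − D_c = 11.7 − 10.13 = 1.574 mg/L.
x_c = v t_c = 0.390 m/s × 2.551 d × 86400 s/d = 85970 m ≈ 86.0 km.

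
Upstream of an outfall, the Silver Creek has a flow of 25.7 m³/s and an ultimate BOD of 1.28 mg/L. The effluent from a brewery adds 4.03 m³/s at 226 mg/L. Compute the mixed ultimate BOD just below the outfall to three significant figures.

Flow-weighted mixing: C = (Q_r C_r + Q_w C_w)/(Q_r + Q_w)
= (25.7×1.28 + 4.03×226)/(25.7 + 4.03) = 943.7/29.73 = 31.74 mg/L.

31.7 mg/L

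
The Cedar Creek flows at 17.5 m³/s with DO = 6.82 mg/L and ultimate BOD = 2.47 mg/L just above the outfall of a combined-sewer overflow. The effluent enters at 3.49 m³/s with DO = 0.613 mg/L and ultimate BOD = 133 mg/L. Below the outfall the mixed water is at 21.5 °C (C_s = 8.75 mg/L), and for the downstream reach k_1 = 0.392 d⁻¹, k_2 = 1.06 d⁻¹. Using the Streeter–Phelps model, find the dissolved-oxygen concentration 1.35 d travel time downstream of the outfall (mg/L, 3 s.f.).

Mixed DO = (17.5×6.82 + 3.49×0.613)/(17.5+3.49) = 121.5/20.99 = 5.788 mg/L.
Mixed L₀ = (17.5×2.47 + 3.49×133)/(20.99) = 507.4/20.99 = 24.17 mg/L.
Initial deficit D₀ = C_s − DO₀ = 8.75 − 5.788 = 2.962 mg/L.
D(1.35) = [0.392×24.17/(1.06−0.392)](e^(−0.392×1.35) − e^(−1.06×1.35)) + 2.962 e^(−1.06×1.35)
= 14.19 × (0.5891 − 0.2391) + 2.962 × 0.2391 = 5.673 mg/L.
DO = 8.75 − 5.673 = 3.077 mg/L.

DO ≈ 3.08 mg/L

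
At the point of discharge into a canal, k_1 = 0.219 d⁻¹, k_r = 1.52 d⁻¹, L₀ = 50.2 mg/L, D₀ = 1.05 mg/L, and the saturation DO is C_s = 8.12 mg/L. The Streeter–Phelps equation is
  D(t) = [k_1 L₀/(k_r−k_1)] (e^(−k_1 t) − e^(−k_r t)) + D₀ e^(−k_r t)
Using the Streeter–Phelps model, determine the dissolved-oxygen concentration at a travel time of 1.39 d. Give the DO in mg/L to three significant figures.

DO ≈ 2.78 mg/L

k_1 L₀/(k_r−k_1) = 0.219×50.2/(1.52−0.219) = 10.99/1.301 = 8.450 mg/L.
e^(−k_1 t) = e^(−0.219×1.390) = 0.7376; e^(−k_r t) = e^(−1.52×1.390) = 0.1209.
D = 8.450 × (0.7376 − 0.1209) + 1.05 × 0.1209 = 5.211 + 0.1269 = 5.338 mg/L.
DO = C_s − D = 8.12 − 5.338 = 2.782 mg/L.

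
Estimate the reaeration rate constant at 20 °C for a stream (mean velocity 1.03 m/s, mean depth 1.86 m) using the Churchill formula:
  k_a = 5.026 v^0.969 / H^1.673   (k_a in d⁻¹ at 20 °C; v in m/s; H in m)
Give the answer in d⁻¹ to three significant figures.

k_a = 5.026 × 1.03^0.969 / 1.86^1.673 = 5.026 × 1.029 / 2.824 = 1.831 d⁻¹.

k_a ≈ 1.83 d⁻¹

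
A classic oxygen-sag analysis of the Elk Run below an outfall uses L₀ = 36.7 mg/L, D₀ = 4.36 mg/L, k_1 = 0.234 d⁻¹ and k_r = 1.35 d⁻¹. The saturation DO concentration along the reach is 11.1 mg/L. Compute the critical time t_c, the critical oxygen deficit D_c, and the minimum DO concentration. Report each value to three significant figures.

With k_r/k_1 = 5.769 and 1 − D₀(k_r−k_1)/(k_1 L₀) = 0.4334,
t_c = ln(5.769 × 0.4334) / (1.35 − 0.234) = ln(2.500) / 1.116 = 0.9165/1.116 = 0.8212 d.
D_c = (k_1/k_r) L₀ e^(−k_1 t_c) = (0.234/1.35) × 36.7 × e^(−0.234×0.8212) = 0.1733 × 36.7 × 0.8252 = 5.249 mg/L.
Minimum DO = C_s − D_c = 11.1 − 5.249 = 5.851 mg/L.

t_c ≈ 0.821 d; D_c ≈ 5.25 mg/L; min DO ≈ 5.85 mg/L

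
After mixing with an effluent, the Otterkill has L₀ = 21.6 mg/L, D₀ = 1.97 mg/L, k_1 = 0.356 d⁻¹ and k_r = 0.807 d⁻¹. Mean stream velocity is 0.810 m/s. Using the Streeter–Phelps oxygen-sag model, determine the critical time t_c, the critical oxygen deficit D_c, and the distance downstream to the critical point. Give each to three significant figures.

t_c = [1/(k_r−k_1)] ln[(k_r/k_1)(1 − D₀(k_r−k_1)/(k_1 L₀))]
= [1/(0.807−0.356)] ln[(0.807/0.356)(1 − 1.97×0.4510/(0.356×21.6))]
= (1/0.4510) ln[2.267 × 0.8845] = 2.217 × ln(2.005) = 2.217 × 0.6956 = 1.542 d.
L(t_c) = L₀ e^(−k_1 t_c) = 21.6 × 0.5775 = 12.47 mg/L, and at the critical point k_r D_c = k_1 L, so D_c = (0.356/0.807) × 12.47 = 5.503 mg/L.
x_c = v t_c = 0.810 m/s × 1.542 d × 86400 s/d = 107900 m ≈ 108 km.

t_c ≈ 1.54 d; D_c ≈ 5.50 mg/L; x_c ≈ 108 km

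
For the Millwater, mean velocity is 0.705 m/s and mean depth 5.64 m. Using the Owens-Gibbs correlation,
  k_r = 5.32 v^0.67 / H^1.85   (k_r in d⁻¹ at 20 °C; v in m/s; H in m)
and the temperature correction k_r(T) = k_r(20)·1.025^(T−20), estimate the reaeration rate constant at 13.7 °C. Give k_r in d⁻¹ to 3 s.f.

k_r ≈ 0.147 d⁻¹

k_r(20) = 5.32 × 0.705^0.67 / 5.64^1.85 = 5.32 × 0.7912 / 24.54 = 0.1715 d⁻¹.
k_r(13.7) = 0.1715 × 1.025^(13.7−20) = 0.1715 × 0.8559 = 0.1468 d⁻¹.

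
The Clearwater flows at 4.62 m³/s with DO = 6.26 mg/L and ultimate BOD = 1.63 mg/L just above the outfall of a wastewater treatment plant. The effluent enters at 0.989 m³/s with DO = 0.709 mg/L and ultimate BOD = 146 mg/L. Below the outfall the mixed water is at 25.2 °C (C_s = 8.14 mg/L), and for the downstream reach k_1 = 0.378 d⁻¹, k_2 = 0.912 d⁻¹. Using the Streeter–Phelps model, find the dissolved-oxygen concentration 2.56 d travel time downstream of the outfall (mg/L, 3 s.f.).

DO ≈ 2.43 mg/L

Mixed DO = (4.62×6.26 + 0.989×0.709)/(4.62+0.989) = 29.62/5.609 = 5.281 mg/L.
Mixed L₀ = (4.62×1.63 + 0.989×146)/(5.609) = 151.9/5.609 = 27.09 mg/L.
Initial deficit D₀ = C_s − DO₀ = 8.14 − 5.281 = 2.859 mg/L.
D(2.56) = [0.378×27.09/(0.912−0.378)](e^(−0.378×2.56) − e^(−0.912×2.56)) + 2.859 e^(−0.912×2.56)
= 19.17 × (0.3800 − 0.09684) + 2.859 × 0.09684 = 5.705 mg/L.
DO = 8.14 − 5.705 = 2.435 mg/L.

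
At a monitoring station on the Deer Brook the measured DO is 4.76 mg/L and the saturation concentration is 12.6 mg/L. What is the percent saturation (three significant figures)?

% saturation = C/C_s × 100 = 4.76/12.6 × 100 = 37.8 %.

37.8 % saturation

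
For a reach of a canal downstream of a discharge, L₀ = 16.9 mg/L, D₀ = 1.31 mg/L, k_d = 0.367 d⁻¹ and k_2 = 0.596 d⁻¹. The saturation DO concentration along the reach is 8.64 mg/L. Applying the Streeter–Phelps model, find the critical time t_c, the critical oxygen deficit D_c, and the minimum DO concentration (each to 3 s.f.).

t_c ≈ 1.90 d; D_c ≈ 5.18 mg/L; min DO ≈ 3.46 mg/L

t_c = [1/(k_2−k_d)] ln[(k_2/k_d)(1 − D₀(k_2−k_d)/(k_d L₀))]
= [1/(0.596−0.367)] ln[(0.596/0.367)(1 − 1.31×0.2290/(0.367×16.9))]
= (1/0.2290) ln[1.624 × 0.9516] = 4.367 × ln(1.545) = 4.367 × 0.4353 = 1.901 d.
L(t_c) = L₀ e^(−k_d t_c) = 16.9 × 0.4978 = 8.412 mg/L, and at the critical point k_2 D_c = k_d L, so D_c = (0.367/0.596) × 8.412 = 5.180 mg/L.
Minimum DO = C_s − D_c = 8.64 − 5.180 = 3.460 mg/L.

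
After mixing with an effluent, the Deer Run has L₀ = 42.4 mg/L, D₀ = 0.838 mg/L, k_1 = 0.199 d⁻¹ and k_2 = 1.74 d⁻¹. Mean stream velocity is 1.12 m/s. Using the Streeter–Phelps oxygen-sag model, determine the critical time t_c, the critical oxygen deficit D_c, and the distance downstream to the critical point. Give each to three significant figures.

t_c ≈ 1.30 d; D_c ≈ 3.74 mg/L; x_c ≈ 126 km

t_c = [1/(k_2−k_1)] ln[(k_2/k_1)(1 − D₀(k_2−k_1)/(k_1 L₀))]
= [1/(1.74−0.199)] ln[(1.74/0.199)(1 − 0.838×1.541/(0.199×42.4))]
= (1/1.541) ln[8.744 × 0.8470] = 0.6489 × ln(7.406) = 0.6489 × 2.002 = 1.299 d.
L(t_c) = L₀ e^(−k_1 t_c) = 42.4 × 0.7722 = 32.74 mg/L, and at the critical point k_2 D_c = k_1 L, so D_c = (0.199/1.74) × 32.74 = 3.744 mg/L.
x_c = v t_c = 1.12 m/s × 1.299 d × 86400 s/d = 125700 m ≈ 126 km.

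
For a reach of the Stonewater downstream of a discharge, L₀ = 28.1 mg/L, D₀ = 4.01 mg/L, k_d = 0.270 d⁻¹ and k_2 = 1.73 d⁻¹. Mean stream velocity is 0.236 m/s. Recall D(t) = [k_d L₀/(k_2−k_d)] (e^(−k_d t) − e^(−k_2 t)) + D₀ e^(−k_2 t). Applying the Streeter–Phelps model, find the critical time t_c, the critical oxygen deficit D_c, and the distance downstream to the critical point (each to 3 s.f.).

t_c ≈ 0.261 d; D_c ≈ 4.09 mg/L; x_c ≈ 5.31 km

At the critical point dD/dt = 0, so k_d L₀ e^(−k_d t) = k_2 D. Substituting D(t) from the Streeter–Phelps equation and solving for t gives
t_c = ln[(k_2/k_d)(1 − D₀(k_2−k_d)/(k_d L₀))] / (k_2−k_d).
Here k_2−k_d = 1.460 d⁻¹ and 1 − D₀(k_2−k_d)/(k_d L₀) = 1 − 4.01×1.460/(0.270×28.1) = 0.2283, so
t_c = ln(6.407 × 0.2283) / 1.460 = 0.3805 / 1.460 = 0.2606 d.
D_c = (k_d/k_2) L₀ e^(−k_d t_c) = (0.270/1.73) × 28.1 × e^(−0.270×0.2606) = 0.1561 × 28.1 × 0.9320 = 4.088 mg/L.
x_c = v t_c = 0.236 m/s × 0.2606 d × 86400 s/d = 5314 m ≈ 5.31 km.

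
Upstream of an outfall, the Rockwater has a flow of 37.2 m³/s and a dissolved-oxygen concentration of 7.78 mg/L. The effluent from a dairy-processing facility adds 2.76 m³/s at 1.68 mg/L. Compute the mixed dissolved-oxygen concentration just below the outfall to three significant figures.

Flow-weighted mixing: C = (Q_r C_r + Q_w C_w)/(Q_r + Q_w)
= (37.2×7.78 + 2.76×1.68)/(37.2 + 2.76) = 294.1/39.96 = 7.359 mg/L.

7.36 mg/L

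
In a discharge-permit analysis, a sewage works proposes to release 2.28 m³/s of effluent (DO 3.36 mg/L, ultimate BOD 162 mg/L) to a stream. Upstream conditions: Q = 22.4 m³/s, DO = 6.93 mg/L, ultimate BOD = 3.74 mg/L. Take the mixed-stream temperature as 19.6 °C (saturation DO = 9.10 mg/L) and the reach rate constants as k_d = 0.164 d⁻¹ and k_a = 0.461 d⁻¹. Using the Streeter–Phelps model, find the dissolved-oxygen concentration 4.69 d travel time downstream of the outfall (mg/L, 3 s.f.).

DO ≈ 5.28 mg/L

Mixed DO = (22.4×6.93 + 2.28×3.36)/(22.4+2.28) = 162.9/24.68 = 6.600 mg/L.
Mixed L₀ = (22.4×3.74 + 2.28×162)/(24.68) = 453.1/24.68 = 18.36 mg/L.
Initial deficit D₀ = C_s − DO₀ = 9.10 − 6.600 = 2.500 mg/L.
D(4.69) = [0.164×18.36/(0.461−0.164)](e^(−0.164×4.69) − e^(−0.461×4.69)) + 2.500 e^(−0.461×4.69)
= 10.14 × (0.4634 − 0.1151) + 2.500 × 0.1151 = 3.819 mg/L.
DO = 9.10 − 3.819 = 5.281 mg/L.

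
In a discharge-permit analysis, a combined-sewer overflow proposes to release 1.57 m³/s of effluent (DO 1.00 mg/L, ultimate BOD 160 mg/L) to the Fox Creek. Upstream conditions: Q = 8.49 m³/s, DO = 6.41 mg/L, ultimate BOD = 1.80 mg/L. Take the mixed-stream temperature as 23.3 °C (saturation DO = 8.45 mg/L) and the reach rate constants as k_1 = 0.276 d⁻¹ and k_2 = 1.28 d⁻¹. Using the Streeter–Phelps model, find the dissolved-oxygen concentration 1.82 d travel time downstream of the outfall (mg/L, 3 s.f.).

DO ≈ 4.47 mg/L

Mixed DO = (8.49×6.41 + 1.57×1.00)/(8.49+1.57) = 55.99/10.06 = 5.566 mg/L.
Mixed L₀ = (8.49×1.80 + 1.57×160)/(10.06) = 266.5/10.06 = 26.49 mg/L.
Initial deficit D₀ = C_s − DO₀ = 8.45 − 5.566 = 2.884 mg/L.
D(1.82) = [0.276×26.49/(1.28−0.276)](e^(−0.276×1.82) − e^(−1.28×1.82)) + 2.884 e^(−1.28×1.82)
= 7.282 × (0.6051 − 0.09733) + 2.884 × 0.09733 = 3.978 mg/L.
DO = 8.45 − 3.978 = 4.472 mg/L.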